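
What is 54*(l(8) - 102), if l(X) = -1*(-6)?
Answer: -5184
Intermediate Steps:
l(X) = 6
54*(l(8) - 102) = 54*(6 - 102) = 54*(-96) = -5184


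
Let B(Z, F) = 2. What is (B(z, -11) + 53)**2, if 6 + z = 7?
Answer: 3025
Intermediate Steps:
z = 1 (z = -6 + 7 = 1)
(B(z, -11) + 53)**2 = (2 + 53)**2 = 55**2 = 3025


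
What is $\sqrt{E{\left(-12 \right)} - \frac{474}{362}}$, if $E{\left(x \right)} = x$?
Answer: $\frac{i \sqrt{436029}}{181} \approx 3.6482 i$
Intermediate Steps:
$\sqrt{E{\left(-12 \right)} - \frac{474}{362}} = \sqrt{-12 - \frac{474}{362}} = \sqrt{-12 - \frac{237}{181}} = \sqrt{- \frac{2409}{181}} = \frac{i \sqrt{436029}}{181}$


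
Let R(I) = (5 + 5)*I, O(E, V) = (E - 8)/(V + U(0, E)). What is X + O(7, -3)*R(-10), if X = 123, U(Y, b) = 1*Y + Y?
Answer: 269/3 ≈ 89.667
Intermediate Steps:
U(Y, b) = 2*Y (U(Y, b) = Y + Y = 2*Y)
O(E, V) = (-8 + E)/V (O(E, V) = (E - 8)/(V + 2*0) = (-8 + E)/(V + 0) = (-8 + E)/V)
R(I) = 10*I
X + O(7, -3)*R(-10) = 123 + ((-8 + 7)/(-3))*(10*(-10)) = 123 - ⅓*(-1)*(-100) = 123 + (⅓)*(-100) = 123 - 100/3 = 269/3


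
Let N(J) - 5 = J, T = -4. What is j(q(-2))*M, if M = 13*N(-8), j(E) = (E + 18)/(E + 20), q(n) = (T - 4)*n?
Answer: -221/6 ≈ -36.833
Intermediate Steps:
q(n) = -8*n (q(n) = (-4 - 4)*n = -8*n)
N(J) = 5 + J
j(E) = (18 + E)/(20 + E)
M = -39 (M = 13*(5 - 8) = 13*(-3) = -39)
j(q(-2))*M = ((18 - 8*(-2))/(20 - 8*(-2)))*(-39) = ((18 + 16)/(20 + 16))*(-39) = (34/36)*(-39) = ((1/36)*34)*(-39) = (17/18)*(-39) = -221/6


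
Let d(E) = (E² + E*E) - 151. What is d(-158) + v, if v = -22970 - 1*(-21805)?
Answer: 48612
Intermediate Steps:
v = -1165 (v = -22970 + 21805 = -1165)
d(E) = -151 + 2*E² (d(E) = (E² + E²) - 151 = 2*E² - 151 = -151 + 2*E²)
d(-158) + v = (-151 + 2*(-158)²) - 1165 = (-151 + 2*24964) - 1165 = (-151 + 49928) - 1165 = 49777 - 1165 = 48612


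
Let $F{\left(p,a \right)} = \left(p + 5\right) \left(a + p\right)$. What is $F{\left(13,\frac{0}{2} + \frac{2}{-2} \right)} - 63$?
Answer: $153$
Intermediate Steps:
$F{\left(p,a \right)} = \left(5 + p\right) \left(a + p\right)$
$F{\left(13,\frac{0}{2} + \frac{2}{-2} \right)} - 63 = \left(13^{2} + 5 \left(\frac{0}{2} + \frac{2}{-2}\right) + 5 \cdot 13 + \left(\frac{0}{2} + \frac{2}{-2}\right) 13\right) - 63 = \left(169 + 5 \left(0 \cdot \frac{1}{2} + 2 \left(- \frac{1}{2}\right)\right) + 65 + \left(0 \cdot \frac{1}{2} + 2 \left(- \frac{1}{2}\right)\right) 13\right) - 63 = \left(169 + 5 \left(0 - 1\right) + 65 + \left(0 - 1\right) 13\right) - 63 = \left(169 + 5 \left(-1\right) + 65 - 13\right) - 63 = \left(169 - 5 + 65 - 13\right) - 63 = 216 - 63 = 153$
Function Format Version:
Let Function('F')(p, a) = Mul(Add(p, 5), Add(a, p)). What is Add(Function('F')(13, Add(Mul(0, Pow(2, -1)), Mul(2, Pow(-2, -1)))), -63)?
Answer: 153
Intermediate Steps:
Function('F')(p, a) = Mul(Add(5, p), Add(a, p))
Add(Function('F')(13, Add(Mul(0, Pow(2, -1)), Mul(2, Pow(-2, -1)))), -63) = Add(Add(Pow(13, 2), Mul(5, Add(Mul(0, Pow(2, -1)), Mul(2, Pow(-2, -1)))), Mul(5, 13), Mul(Add(Mul(0, Pow(2, -1)), Mul(2, Pow(-2, -1))), 13)), -63) = Add(Add(169, Mul(5, Add(Mul(0, Rational(1, 2)), Mul(2, Rational(-1, 2)))), 65, Mul(Add(Mul(0, Rational(1, 2)), Mul(2, Rational(-1, 2))), 13)), -63) = Add(Add(169, Mul(5, Add(0, -1)), 65, Mul(Add(0, -1), 13)), -63) = Add(Add(169, Mul(5, -1), 65, Mul(-1, 13)), -63) = Add(Add(169, -5, 65, -13), -63) = Add(216, -63) = 153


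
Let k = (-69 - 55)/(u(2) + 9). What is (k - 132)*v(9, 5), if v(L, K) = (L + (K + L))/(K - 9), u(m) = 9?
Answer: 14375/18 ≈ 798.61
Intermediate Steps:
v(L, K) = (K + 2*L)/(-9 + K)
k = -62/9 (k = (-69 - 55)/(9 + 9) = -124/18 = -124*1/18 = -62/9 ≈ -6.8889)
(k - 132)*v(9, 5) = (-62/9 - 132)*((5 + 2*9)/(-9 + 5)) = -1250*(5 + 18)/(9*(-4)) = -(-625)*23/18 = -1250/9*(-23/4) = 14375/18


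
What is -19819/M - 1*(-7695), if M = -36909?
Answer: 284034574/36909 ≈ 7695.5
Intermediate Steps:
-19819/M - 1*(-7695) = -19819/(-36909) - 1*(-7695) = -19819*(-1/36909) + 7695 = 19819/36909 + 7695 = 284034574/36909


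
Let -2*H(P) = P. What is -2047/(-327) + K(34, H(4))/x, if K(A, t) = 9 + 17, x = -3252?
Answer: 1108057/177234 ≈ 6.2519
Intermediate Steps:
H(P) = -P/2
K(A, t) = 26
-2047/(-327) + K(34, H(4))/x = -2047/(-327) + 26/(-3252) = -2047*(-1/327) + 26*(-1/3252) = 2047/327 - 13/1626 = 1108057/177234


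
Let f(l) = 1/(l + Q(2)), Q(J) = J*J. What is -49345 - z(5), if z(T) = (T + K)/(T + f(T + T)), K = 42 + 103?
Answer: -3505595/71 ≈ -49375.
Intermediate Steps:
Q(J) = J²
K = 145
f(l) = 1/(4 + l) (f(l) = 1/(l + 2²) = 1/(l + 4) = 1/(4 + l))
z(T) = (145 + T)/(T + 1/(4 + 2*T)) (z(T) = (T + 145)/(T + 1/(4 + (T + T))) = (145 + T)/(T + 1/(4 + 2*T)))
-49345 - z(5) = -49345 - 2*(2 + 5)*(145 + 5)/(1 + 2*5*(2 + 5)) = -49345 - 2*7*150/(1 + 2*5*7) = -49345 - 2*7*150/(1 + 70) = -49345 - 2*7*150/71 = -49345 - 1*2100/71 = -49345 - 2100/71 = -3505595/71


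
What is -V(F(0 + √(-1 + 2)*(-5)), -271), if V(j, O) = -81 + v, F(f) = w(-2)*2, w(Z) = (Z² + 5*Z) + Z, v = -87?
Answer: 168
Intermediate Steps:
w(Z) = Z² + 6*Z
F(f) = -16 (F(f) = -2*(6 - 2)*2 = -2*4*2 = -8*2 = -16)
V(j, O) = -168 (V(j, O) = -81 - 87 = -168)
-V(F(0 + √(-1 + 2)*(-5)), -271) = -1*(-168) = 168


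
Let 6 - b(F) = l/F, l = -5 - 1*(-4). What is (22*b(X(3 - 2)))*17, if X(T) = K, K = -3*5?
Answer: 33286/15 ≈ 2219.1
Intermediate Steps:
l = -1 (l = -5 + 4 = -1)
K = -15
X(T) = -15
b(F) = 6 + 1/F (b(F) = 6 - (-1)/F = 6 + 1/F)
(22*b(X(3 - 2)))*17 = (22*(6 + 1/(-15)))*17 = (22*(6 - 1/15))*17 = (22*(89/15))*17 = (1958/15)*17 = 33286/15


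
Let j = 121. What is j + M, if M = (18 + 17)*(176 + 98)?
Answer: 9711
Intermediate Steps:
M = 9590 (M = 35*274 = 9590)
j + M = 121 + 9590 = 9711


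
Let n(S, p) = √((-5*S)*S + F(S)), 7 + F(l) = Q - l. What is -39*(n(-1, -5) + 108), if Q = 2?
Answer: -4212 - 117*I ≈ -4212.0 - 117.0*I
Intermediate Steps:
F(l) = -5 - l (F(l) = -7 + (2 - l) = -5 - l)
n(S, p) = √(-5 - S - 5*S²) (n(S, p) = √((-5*S)*S + (-5 - S)) = √(-5*S² + (-5 - S)) = √(-5 - S - 5*S²))
-39*(n(-1, -5) + 108) = -39*(√(-5 - 1*(-1) - 5*(-1)²) + 108) = -39*(√(-5 + 1 - 5*1) + 108) = -39*(√(-5 + 1 - 5) + 108) = -39*(√(-9) + 108) = -39*(3*I + 108) = -39*(108 + 3*I) = -4212 - 117*I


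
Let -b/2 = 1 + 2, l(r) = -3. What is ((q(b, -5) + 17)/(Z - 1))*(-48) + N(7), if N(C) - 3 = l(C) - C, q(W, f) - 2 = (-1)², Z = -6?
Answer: 911/7 ≈ 130.14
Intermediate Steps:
b = -6 (b = -2*(1 + 2) = -2*3 = -6)
q(W, f) = 3 (q(W, f) = 2 + (-1)² = 2 + 1 = 3)
N(C) = -C (N(C) = 3 + (-3 - C) = -C)
((q(b, -5) + 17)/(Z - 1))*(-48) + N(7) = ((3 + 17)/(-6 - 1))*(-48) - 1*7 = (20/(-7))*(-48) - 7 = (20*(-⅐))*(-48) - 7 = -20/7*(-48) - 7 = 960/7 - 7 = 911/7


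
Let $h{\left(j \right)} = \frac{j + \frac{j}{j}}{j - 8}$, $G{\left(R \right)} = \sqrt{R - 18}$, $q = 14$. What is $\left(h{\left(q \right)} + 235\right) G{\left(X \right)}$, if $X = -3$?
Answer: $\frac{475 i \sqrt{21}}{2} \approx 1088.4 i$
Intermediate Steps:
$G{\left(R \right)} = \sqrt{-18 + R}$
$h{\left(j \right)} = \frac{1 + j}{-8 + j}$ ($h{\left(j \right)} = \frac{j + 1}{-8 + j} = \frac{1 + j}{-8 + j}$)
$\left(h{\left(q \right)} + 235\right) G{\left(X \right)} = \left(\frac{1 + 14}{-8 + 14} + 235\right) \sqrt{-18 - 3} = \left(\frac{1}{6} \cdot 15 + 235\right) \sqrt{-21} = \left(\frac{1}{6} \cdot 15 + 235\right) i \sqrt{21} = \left(\frac{5}{2} + 235\right) i \sqrt{21} = \frac{475 i \sqrt{21}}{2}$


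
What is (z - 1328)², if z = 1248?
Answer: 6400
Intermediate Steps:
(z - 1328)² = (1248 - 1328)² = (-80)² = 6400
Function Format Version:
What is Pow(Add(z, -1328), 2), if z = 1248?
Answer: 6400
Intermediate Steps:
Pow(Add(z, -1328), 2) = Pow(Add(1248, -1328), 2) = Pow(-80, 2) = 6400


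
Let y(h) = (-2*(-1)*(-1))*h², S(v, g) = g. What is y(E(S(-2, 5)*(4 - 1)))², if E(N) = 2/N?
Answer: 64/50625 ≈ 0.0012642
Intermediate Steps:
y(h) = -2*h² (y(h) = (2*(-1))*h² = -2*h²)
y(E(S(-2, 5)*(4 - 1)))² = (-2*4/(25*(4 - 1)²))² = (-2*(2/((5*3)))²)² = (-2*(2/15)²)² = (-2*4/225)² = (-8/225)² = 64/50625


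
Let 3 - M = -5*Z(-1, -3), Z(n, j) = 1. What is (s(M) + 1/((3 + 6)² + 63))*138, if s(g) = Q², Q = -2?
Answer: 13271/24 ≈ 552.96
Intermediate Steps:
M = 8 (M = 3 - (-5) = 3 - 1*(-5) = 3 + 5 = 8)
s(g) = 4 (s(g) = (-2)² = 4)
(s(M) + 1/((3 + 6)² + 63))*138 = (4 + 1/((3 + 6)² + 63))*138 = (4 + 1/(9² + 63))*138 = (4 + 1/(81 + 63))*138 = (4 + 1/144)*138 = (577/144)*138 = 13271/24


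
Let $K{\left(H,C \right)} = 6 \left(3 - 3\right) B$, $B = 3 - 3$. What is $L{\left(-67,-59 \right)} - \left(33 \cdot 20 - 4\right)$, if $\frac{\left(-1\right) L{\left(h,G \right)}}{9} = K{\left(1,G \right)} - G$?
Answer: $-1187$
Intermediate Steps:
$B = 0$
$K{\left(H,C \right)} = 0$ ($K{\left(H,C \right)} = 6 \left(3 - 3\right) 0 = 6 \cdot 0 \cdot 0 = 0 \cdot 0 = 0$)
$L{\left(h,G \right)} = 9 G$ ($L{\left(h,G \right)} = - 9 \left(0 - G\right) = - 9 \left(- G\right) = 9 G$)
$L{\left(-67,-59 \right)} - \left(33 \cdot 20 - 4\right) = 9 \left(-59\right) - \left(33 \cdot 20 - 4\right) = -531 - \left(660 - 4\right) = -531 - 656 = -1187$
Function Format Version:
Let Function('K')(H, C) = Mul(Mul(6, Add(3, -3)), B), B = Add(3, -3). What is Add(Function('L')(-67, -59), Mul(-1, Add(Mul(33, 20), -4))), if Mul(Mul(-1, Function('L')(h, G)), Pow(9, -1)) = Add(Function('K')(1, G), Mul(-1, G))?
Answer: -1187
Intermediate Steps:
B = 0
Function('K')(H, C) = 0 (Function('K')(H, C) = Mul(Mul(6, Add(3, -3)), 0) = Mul(Mul(6, 0), 0) = Mul(0, 0) = 0)
Function('L')(h, G) = Mul(9, G) (Function('L')(h, G) = Mul(-9, Add(0, Mul(-1, G))) = Mul(-9, Mul(-1, G)) = Mul(9, G))
Add(Function('L')(-67, -59), Mul(-1, Add(Mul(33, 20), -4))) = Add(Mul(9, -59), Mul(-1, Add(Mul(33, 20), -4))) = Add(-531, Mul(-1, Add(660, -4))) = Add(-531, Mul(-1, 656)) = Add(-531, -656) = -1187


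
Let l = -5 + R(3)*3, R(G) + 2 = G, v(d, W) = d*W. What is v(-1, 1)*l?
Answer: 2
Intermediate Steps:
v(d, W) = W*d
R(G) = -2 + G
l = -2 (l = -5 + (-2 + 3)*3 = -5 + 1*3 = -5 + 3 = -2)
v(-1, 1)*l = (1*(-1))*(-2) = -1*(-2) = 2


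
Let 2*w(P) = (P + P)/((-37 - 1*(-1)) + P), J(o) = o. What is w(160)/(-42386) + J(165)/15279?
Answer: 3275655/304183129 ≈ 0.010769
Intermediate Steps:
w(P) = P/(-36 + P) (w(P) = ((P + P)/((-37 - 1*(-1)) + P))/2 = ((2*P)/((-37 + 1) + P))/2 = ((2*P)/(-36 + P))/2 = (2*P/(-36 + P))/2 = P/(-36 + P))
w(160)/(-42386) + J(165)/15279 = (160/(-36 + 160))/(-42386) + 165/15279 = (160/124)*(-1/42386) + 165*(1/15279) = (160*(1/124))*(-1/42386) + 5/463 = (40/31)*(-1/42386) + 5/463 = -20/656983 + 5/463 = 3275655/304183129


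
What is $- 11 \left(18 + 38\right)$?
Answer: $-616$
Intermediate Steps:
$- 11 \left(18 + 38\right) = \left(-11\right) 56 = -616$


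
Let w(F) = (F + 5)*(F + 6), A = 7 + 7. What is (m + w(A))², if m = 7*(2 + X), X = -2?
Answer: 144400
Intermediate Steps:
m = 0 (m = 7*(2 - 2) = 7*0 = 0)
A = 14
w(F) = (5 + F)*(6 + F)
(m + w(A))² = (0 + (30 + 14² + 11*14))² = (0 + (30 + 196 + 154))² = (0 + 380)² = 380² = 144400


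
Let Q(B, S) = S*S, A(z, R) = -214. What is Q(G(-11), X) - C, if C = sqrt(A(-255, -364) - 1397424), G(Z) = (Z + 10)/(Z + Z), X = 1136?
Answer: 1290496 - I*sqrt(1397638) ≈ 1.2905e+6 - 1182.2*I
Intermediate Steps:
G(Z) = (10 + Z)/(2*Z) (G(Z) = (10 + Z)/((2*Z)) = (10 + Z)*(1/(2*Z)) = (10 + Z)/(2*Z))
Q(B, S) = S**2
C = I*sqrt(1397638) (C = sqrt(-214 - 1397424) = sqrt(-1397638) = I*sqrt(1397638) ≈ 1182.2*I)
Q(G(-11), X) - C = 1136**2 - I*sqrt(1397638) = 1290496 - I*sqrt(1397638)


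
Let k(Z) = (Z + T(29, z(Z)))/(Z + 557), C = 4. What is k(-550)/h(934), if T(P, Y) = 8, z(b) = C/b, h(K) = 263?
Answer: -542/1841 ≈ -0.29440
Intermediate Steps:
z(b) = 4/b
k(Z) = (8 + Z)/(557 + Z) (k(Z) = (Z + 8)/(Z + 557) = (8 + Z)/(557 + Z))
k(-550)/h(934) = ((8 - 550)/(557 - 550))/263 = (-542/7)*(1/263) = ((1/7)*(-542))*(1/263) = -542/7*1/263 = -542/1841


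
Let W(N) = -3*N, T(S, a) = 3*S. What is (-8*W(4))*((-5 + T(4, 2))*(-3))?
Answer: -2016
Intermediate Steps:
(-8*W(4))*((-5 + T(4, 2))*(-3)) = (-(-24)*4)*((-5 + 3*4)*(-3)) = (-8*(-12))*((-5 + 12)*(-3)) = 96*(7*(-3)) = 96*(-21) = -2016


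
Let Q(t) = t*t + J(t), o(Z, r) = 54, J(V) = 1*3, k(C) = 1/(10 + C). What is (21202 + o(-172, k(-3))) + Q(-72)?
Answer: 26443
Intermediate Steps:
J(V) = 3
Q(t) = 3 + t² (Q(t) = t*t + 3 = t² + 3 = 3 + t²)
(21202 + o(-172, k(-3))) + Q(-72) = (21202 + 54) + (3 + (-72)²) = 21256 + (3 + 5184) = 21256 + 5187 = 26443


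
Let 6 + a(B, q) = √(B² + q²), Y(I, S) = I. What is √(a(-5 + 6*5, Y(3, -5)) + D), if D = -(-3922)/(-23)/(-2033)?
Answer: √(-12935035688 + 2186404081*√634)/46759 ≈ 4.3890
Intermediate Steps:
a(B, q) = -6 + √(B² + q²)
D = 3922/46759 (D = -(-3922)*(-1)/23*(-1/2033) = -106*37/23*(-1/2033) = -3922/23*(-1/2033) = 3922/46759 ≈ 0.083877)
√(a(-5 + 6*5, Y(3, -5)) + D) = √((-6 + √((-5 + 6*5)² + 3²)) + 3922/46759) = √((-6 + √((-5 + 30)² + 9)) + 3922/46759) = √((-6 + √(25² + 9)) + 3922/46759) = √((-6 + √(625 + 9)) + 3922/46759) = √((-6 + √634) + 3922/46759) = √(-276632/46759 + √634)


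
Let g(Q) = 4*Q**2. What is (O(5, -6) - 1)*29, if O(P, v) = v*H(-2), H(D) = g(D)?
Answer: -2813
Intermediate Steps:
H(D) = 4*D**2
O(P, v) = 16*v (O(P, v) = v*(4*(-2)**2) = v*(4*4) = v*16 = 16*v)
(O(5, -6) - 1)*29 = (16*(-6) - 1)*29 = (-96 - 1)*29 = -97*29 = -2813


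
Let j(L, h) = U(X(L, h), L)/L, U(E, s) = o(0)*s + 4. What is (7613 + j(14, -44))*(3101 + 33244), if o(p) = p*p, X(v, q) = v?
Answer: 1936934085/7 ≈ 2.7670e+8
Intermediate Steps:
o(p) = p²
U(E, s) = 4 (U(E, s) = 0²*s + 4 = 0*s + 4 = 0 + 4 = 4)
j(L, h) = 4/L
(7613 + j(14, -44))*(3101 + 33244) = (7613 + 4/14)*(3101 + 33244) = (7613 + 4*(1/14))*36345 = (7613 + 2/7)*36345 = (53293/7)*36345 = 1936934085/7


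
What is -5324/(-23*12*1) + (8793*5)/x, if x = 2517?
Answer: 2127904/57891 ≈ 36.757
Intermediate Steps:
-5324/(-23*12*1) + (8793*5)/x = -5324/(-23*12*1) + (8793*5)/2517 = -5324/((-276*1)) + 43965*(1/2517) = -5324/(-276) + 14655/839 = -5324*(-1/276) + 14655/839 = 1331/69 + 14655/839 = 2127904/57891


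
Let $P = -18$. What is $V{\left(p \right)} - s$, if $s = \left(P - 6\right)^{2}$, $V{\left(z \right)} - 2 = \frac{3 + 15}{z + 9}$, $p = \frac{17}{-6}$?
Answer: $- \frac{21130}{37} \approx -571.08$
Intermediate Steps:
$p = - \frac{17}{6}$ ($p = 17 \left(- \frac{1}{6}\right) = - \frac{17}{6} \approx -2.8333$)
$V{\left(z \right)} = 2 + \frac{18}{9 + z}$ ($V{\left(z \right)} = 2 + \frac{3 + 15}{z + 9} = 2 + \frac{18}{9 + z}$)
$s = 576$ ($s = \left(-18 - 6\right)^{2} = \left(-24\right)^{2} = 576$)
$V{\left(p \right)} - s = \frac{2 \left(18 - \frac{17}{6}\right)}{9 - \frac{17}{6}} - 576 = 2 \frac{1}{\frac{37}{6}} \cdot \frac{91}{6} - 576 = 2 \cdot \frac{6}{37} \cdot \frac{91}{6} - 576 = \frac{182}{37} - 576 = - \frac{21130}{37}$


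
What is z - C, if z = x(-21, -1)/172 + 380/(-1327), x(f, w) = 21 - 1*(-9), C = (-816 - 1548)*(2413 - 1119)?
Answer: 349101011177/114122 ≈ 3.0590e+6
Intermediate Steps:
C = -3059016 (C = -2364*1294 = -3059016)
x(f, w) = 30 (x(f, w) = 21 + 9 = 30)
z = -12775/114122 (z = 30/172 + 380/(-1327) = 30*(1/172) + 380*(-1/1327) = 15/86 - 380/1327 = -12775/114122 ≈ -0.11194)
z - C = -12775/114122 - 1*(-3059016) = -12775/114122 + 3059016 = 349101011177/114122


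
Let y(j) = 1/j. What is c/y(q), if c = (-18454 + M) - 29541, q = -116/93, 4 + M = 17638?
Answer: 3521876/93 ≈ 37870.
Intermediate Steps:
M = 17634 (M = -4 + 17638 = 17634)
q = -116/93 (q = -116*1/93 = -116/93 ≈ -1.2473)
c = -30361 (c = (-18454 + 17634) - 29541 = -820 - 29541 = -30361)
c/y(q) = -30361/(1/(-116/93)) = -30361/(-93/116) = -30361*(-116/93) = 3521876/93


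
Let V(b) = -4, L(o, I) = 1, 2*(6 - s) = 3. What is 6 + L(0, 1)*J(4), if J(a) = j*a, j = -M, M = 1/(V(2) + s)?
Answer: -2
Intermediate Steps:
s = 9/2 (s = 6 - 1/2*3 = 6 - 3/2 = 9/2 ≈ 4.5000)
M = 2 (M = 1/(-4 + 9/2) = 1/(1/2) = 2)
j = -2 (j = -1*2 = -2)
J(a) = -2*a
6 + L(0, 1)*J(4) = 6 + 1*(-2*4) = 6 + 1*(-8) = 6 - 8 = -2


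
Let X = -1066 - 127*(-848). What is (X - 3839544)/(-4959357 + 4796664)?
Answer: 3732914/162693 ≈ 22.945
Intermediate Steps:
X = 106630 (X = -1066 + 107696 = 106630)
(X - 3839544)/(-4959357 + 4796664) = (106630 - 3839544)/(-4959357 + 4796664) = -3732914/(-162693) = -3732914*(-1/162693) = 3732914/162693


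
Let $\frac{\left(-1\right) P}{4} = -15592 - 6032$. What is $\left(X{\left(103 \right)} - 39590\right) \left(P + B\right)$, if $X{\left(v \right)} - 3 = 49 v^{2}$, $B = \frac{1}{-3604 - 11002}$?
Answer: $\frac{2783183346725}{67} \approx 4.154 \cdot 10^{10}$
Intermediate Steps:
$P = 86496$ ($P = - 4 \left(-15592 - 6032\right) = \left(-4\right) \left(-21624\right) = 86496$)
$B = - \frac{1}{14606}$ ($B = \frac{1}{-14606} = - \frac{1}{14606} \approx -6.8465 \cdot 10^{-5}$)
$X{\left(v \right)} = 3 + 49 v^{2}$
$\left(X{\left(103 \right)} - 39590\right) \left(P + B\right) = \left(\left(3 + 49 \cdot 103^{2}\right) - 39590\right) \left(86496 - \frac{1}{14606}\right) = \left(\left(3 + 49 \cdot 10609\right) - 39590\right) \frac{1263360575}{14606} = \left(\left(3 + 519841\right) - 39590\right) \frac{1263360575}{14606} = \left(519844 - 39590\right) \frac{1263360575}{14606} = 480254 \cdot \frac{1263360575}{14606} = \frac{2783183346725}{67}$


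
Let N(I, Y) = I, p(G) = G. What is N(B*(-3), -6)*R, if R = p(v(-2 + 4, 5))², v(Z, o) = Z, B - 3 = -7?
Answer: 48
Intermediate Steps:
B = -4 (B = 3 - 7 = -4)
R = 4 (R = (-2 + 4)² = 2² = 4)
N(B*(-3), -6)*R = -4*(-3)*4 = 12*4 = 48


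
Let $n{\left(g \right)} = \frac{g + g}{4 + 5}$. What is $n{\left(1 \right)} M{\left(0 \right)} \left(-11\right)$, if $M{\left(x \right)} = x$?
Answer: $0$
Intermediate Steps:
$n{\left(g \right)} = \frac{2 g}{9}$
$n{\left(1 \right)} M{\left(0 \right)} \left(-11\right) = \frac{2}{9} \cdot 1 \cdot 0 \left(-11\right) = \frac{2}{9} \cdot 0 \left(-11\right) = 0 \left(-11\right) = 0$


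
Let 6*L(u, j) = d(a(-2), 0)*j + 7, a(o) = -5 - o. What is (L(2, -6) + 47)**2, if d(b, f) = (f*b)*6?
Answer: 83521/36 ≈ 2320.0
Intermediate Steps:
d(b, f) = 6*b*f (d(b, f) = (b*f)*6 = 6*b*f)
L(u, j) = 7/6 (L(u, j) = ((6*(-5 - 1*(-2))*0)*j + 7)/6 = ((6*(-5 + 2)*0)*j + 7)/6 = ((6*(-3)*0)*j + 7)/6 = (0*j + 7)/6 = (0 + 7)/6 = (1/6)*7 = 7/6)
(L(2, -6) + 47)**2 = (7/6 + 47)**2 = (289/6)**2 = 83521/36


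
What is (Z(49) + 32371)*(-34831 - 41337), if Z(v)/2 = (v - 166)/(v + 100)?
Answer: -367361691560/149 ≈ -2.4655e+9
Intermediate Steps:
Z(v) = 2*(-166 + v)/(100 + v) (Z(v) = 2*((v - 166)/(v + 100)) = 2*((-166 + v)/(100 + v)) = 2*(-166 + v)/(100 + v))
(Z(49) + 32371)*(-34831 - 41337) = (2*(-166 + 49)/(100 + 49) + 32371)*(-34831 - 41337) = (2*(-117)/149 + 32371)*(-76168) = (2*(1/149)*(-117) + 32371)*(-76168) = (-234/149 + 32371)*(-76168) = (4823045/149)*(-76168) = -367361691560/149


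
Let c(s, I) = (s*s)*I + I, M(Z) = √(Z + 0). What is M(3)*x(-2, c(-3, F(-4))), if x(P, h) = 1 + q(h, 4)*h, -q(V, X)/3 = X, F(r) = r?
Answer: 481*√3 ≈ 833.12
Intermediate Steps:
q(V, X) = -3*X
M(Z) = √Z
c(s, I) = I + I*s² (c(s, I) = s²*I + I = I*s² + I = I + I*s²)
x(P, h) = 1 - 12*h (x(P, h) = 1 + (-3*4)*h = 1 - 12*h)
M(3)*x(-2, c(-3, F(-4))) = √3*(1 - (-48)*(1 + (-3)²)) = √3*(1 - (-48)*(1 + 9)) = √3*(1 - (-48)*10) = √3*(1 - 12*(-40)) = √3*(1 + 480) = √3*481 = 481*√3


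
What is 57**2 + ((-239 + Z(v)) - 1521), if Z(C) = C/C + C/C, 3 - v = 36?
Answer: 1491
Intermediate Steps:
v = -33 (v = 3 - 1*36 = 3 - 36 = -33)
Z(C) = 2 (Z(C) = 1 + 1 = 2)
57**2 + ((-239 + Z(v)) - 1521) = 57**2 + ((-239 + 2) - 1521) = 3249 + (-237 - 1521) = 3249 - 1758 = 1491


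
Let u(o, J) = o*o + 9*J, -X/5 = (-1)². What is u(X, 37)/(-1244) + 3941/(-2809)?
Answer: -2954113/1747198 ≈ -1.6908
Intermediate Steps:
X = -5 (X = -5*(-1)² = -5*1 = -5)
u(o, J) = o² + 9*J
u(X, 37)/(-1244) + 3941/(-2809) = ((-5)² + 9*37)/(-1244) + 3941/(-2809) = (25 + 333)*(-1/1244) + 3941*(-1/2809) = 358*(-1/1244) - 3941/2809 = -179/622 - 3941/2809 = -2954113/1747198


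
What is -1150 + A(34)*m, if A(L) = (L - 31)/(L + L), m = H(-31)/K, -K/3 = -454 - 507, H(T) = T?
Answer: -2424201/2108 ≈ -1150.0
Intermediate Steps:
K = 2883 (K = -3*(-454 - 507) = -3*(-961) = 2883)
m = -1/93 (m = -31/2883 = -31*1/2883 = -1/93 ≈ -0.010753)
A(L) = (-31 + L)/(2*L) (A(L) = (-31 + L)/((2*L)) = (-31 + L)*(1/(2*L)) = (-31 + L)/(2*L))
-1150 + A(34)*m = -1150 + ((½)*(-31 + 34)/34)*(-1/93) = -1150 + ((½)*(1/34)*3)*(-1/93) = -1150 + (3/68)*(-1/93) = -1150 - 1/2108 = -2424201/2108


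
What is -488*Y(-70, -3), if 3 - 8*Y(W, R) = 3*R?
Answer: -732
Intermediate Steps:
Y(W, R) = 3/8 - 3*R/8
-488*Y(-70, -3) = -488*(3/8 - 3/8*(-3)) = -488*(3/8 + 9/8) = -488*3/2 = -732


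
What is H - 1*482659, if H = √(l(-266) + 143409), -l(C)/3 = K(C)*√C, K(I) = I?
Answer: -482659 + √(143409 + 798*I*√266) ≈ -4.8228e+5 + 17.166*I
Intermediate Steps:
l(C) = -3*C^(3/2) (l(C) = -3*C*√C = -3*C^(3/2))
H = √(143409 + 798*I*√266) (H = √(-(-798)*I*√266 + 143409) = √(798*I*√266 + 143409) = √(143409 + 798*I*√266) ≈ 379.08 + 17.166*I)
H - 1*482659 = √(143409 + 798*I*√266) - 1*482659 = √(143409 + 798*I*√266) - 482659 = -482659 + √(143409 + 798*I*√266)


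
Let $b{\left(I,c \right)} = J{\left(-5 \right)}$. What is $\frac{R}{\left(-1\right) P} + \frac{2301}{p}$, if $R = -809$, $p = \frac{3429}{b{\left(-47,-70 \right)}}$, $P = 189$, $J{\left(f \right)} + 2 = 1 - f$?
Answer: $\frac{167171}{24003} \approx 6.9646$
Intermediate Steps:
$J{\left(f \right)} = -1 - f$ ($J{\left(f \right)} = -2 - \left(-1 + f\right) = -1 - f$)
$b{\left(I,c \right)} = 4$ ($b{\left(I,c \right)} = -1 - -5 = -1 + 5 = 4$)
$p = \frac{3429}{4} \approx 857.25$
$\frac{R}{\left(-1\right) P} + \frac{2301}{p} = - \frac{809}{\left(-1\right) 189} + \frac{2301}{\frac{3429}{4}} = - \frac{809}{-189} + 2301 \cdot \frac{4}{3429} = \left(-809\right) \left(- \frac{1}{189}\right) + \frac{3068}{1143} = \frac{809}{189} + \frac{3068}{1143} = \frac{167171}{24003}$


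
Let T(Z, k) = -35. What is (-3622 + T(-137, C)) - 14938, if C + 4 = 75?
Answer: -18595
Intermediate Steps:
C = 71 (C = -4 + 75 = 71)
(-3622 + T(-137, C)) - 14938 = (-3622 - 35) - 14938 = -3657 - 14938 = -18595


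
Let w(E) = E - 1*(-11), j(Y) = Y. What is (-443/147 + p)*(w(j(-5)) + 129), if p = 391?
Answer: 2566530/49 ≈ 52378.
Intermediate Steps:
w(E) = 11 + E (w(E) = E + 11 = 11 + E)
(-443/147 + p)*(w(j(-5)) + 129) = (-443/147 + 391)*((11 - 5) + 129) = (-443*1/147 + 391)*(6 + 129) = (-443/147 + 391)*135 = (57034/147)*135 = 2566530/49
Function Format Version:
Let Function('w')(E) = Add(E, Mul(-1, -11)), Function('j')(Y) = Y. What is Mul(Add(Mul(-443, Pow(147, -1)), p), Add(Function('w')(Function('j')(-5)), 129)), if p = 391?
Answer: Rational(2566530, 49) ≈ 52378.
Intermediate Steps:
Function('w')(E) = Add(11, E) (Function('w')(E) = Add(E, 11) = Add(11, E))
Mul(Add(Mul(-443, Pow(147, -1)), p), Add(Function('w')(Function('j')(-5)), 129)) = Mul(Add(Mul(-443, Pow(147, -1)), 391), Add(Add(11, -5), 129)) = Mul(Add(Mul(-443, Rational(1, 147)), 391), Add(6, 129)) = Mul(Add(Rational(-443, 147), 391), 135) = Mul(Rational(57034, 147), 135) = Rational(2566530, 49)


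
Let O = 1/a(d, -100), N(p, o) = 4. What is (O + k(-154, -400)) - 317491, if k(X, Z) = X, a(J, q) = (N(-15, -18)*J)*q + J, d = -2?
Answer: -253480709/798 ≈ -3.1765e+5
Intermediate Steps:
a(J, q) = J + 4*J*q (a(J, q) = (4*J)*q + J = 4*J*q + J = J + 4*J*q)
O = 1/798 (O = 1/(-2*(1 + 4*(-100))) = 1/(-2*(1 - 400)) = 1/(-2*(-399)) = 1/798 ≈ 0.0012531)
(O + k(-154, -400)) - 317491 = (1/798 - 154) - 317491 = -122891/798 - 317491 = -253480709/798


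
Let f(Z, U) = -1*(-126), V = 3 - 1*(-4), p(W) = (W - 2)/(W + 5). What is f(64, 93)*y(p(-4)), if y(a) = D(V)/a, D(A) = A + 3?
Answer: -210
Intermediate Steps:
p(W) = (-2 + W)/(5 + W)
V = 7 (V = 3 + 4 = 7)
f(Z, U) = 126
D(A) = 3 + A
y(a) = 10/a (y(a) = (3 + 7)/a = 10/a)
f(64, 93)*y(p(-4)) = 126*(10/(((-2 - 4)/(5 - 4)))) = 126*(10/((-6/1))) = 126*(10/((1*(-6)))) = 126*(10/(-6)) = 126*(10*(-⅙)) = 126*(-5/3) = -210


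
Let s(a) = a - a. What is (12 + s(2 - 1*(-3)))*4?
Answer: 48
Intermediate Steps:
s(a) = 0
(12 + s(2 - 1*(-3)))*4 = (12 + 0)*4 = 12*4 = 48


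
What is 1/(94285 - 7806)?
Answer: 1/86479 ≈ 1.1564e-5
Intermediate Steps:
1/(94285 - 7806) = 1/86479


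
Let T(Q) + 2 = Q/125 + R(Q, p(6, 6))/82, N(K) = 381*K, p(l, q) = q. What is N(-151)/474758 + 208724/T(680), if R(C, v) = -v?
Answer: 101570524972319/1638389858 ≈ 61994.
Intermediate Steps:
T(Q) = -85/41 + Q/125 (T(Q) = -2 + (Q/125 - 1*6/82) = -2 + (Q*(1/125) - 6*1/82) = -2 + (Q/125 - 3/41) = -2 + (-3/41 + Q/125) = -85/41 + Q/125)
N(-151)/474758 + 208724/T(680) = (381*(-151))/474758 + 208724/(-85/41 + (1/125)*680) = -57531*1/474758 + 208724/(-85/41 + 136/25) = -57531/474758 + 208724/(3451/1025) = -57531/474758 + 208724*(1025/3451) = -57531/474758 + 213942100/3451 = 101570524972319/1638389858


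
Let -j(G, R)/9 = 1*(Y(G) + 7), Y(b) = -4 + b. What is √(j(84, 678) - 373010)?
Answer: I*√373793 ≈ 611.39*I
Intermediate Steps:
j(G, R) = -27 - 9*G (j(G, R) = -9*((-4 + G) + 7) = -9*(3 + G) = -27 - 9*G)
√(j(84, 678) - 373010) = √((-27 - 9*84) - 373010) = √((-27 - 756) - 373010) = √(-783 - 373010) = √(-373793) = I*√373793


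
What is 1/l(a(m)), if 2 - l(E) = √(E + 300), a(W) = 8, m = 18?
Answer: -1/152 - √77/152 ≈ -0.064309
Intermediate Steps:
l(E) = 2 - √(300 + E) (l(E) = 2 - √(E + 300) = 2 - √(300 + E))
1/l(a(m)) = 1/(2 - √(300 + 8)) = 1/(2 - √308) = 1/(2 - 2*√77)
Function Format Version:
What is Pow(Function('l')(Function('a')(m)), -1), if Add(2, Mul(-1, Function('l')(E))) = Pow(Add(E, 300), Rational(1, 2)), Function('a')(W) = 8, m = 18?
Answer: Add(Rational(-1, 152), Mul(Rational(-1, 152), Pow(77, Rational(1, 2)))) ≈ -0.064309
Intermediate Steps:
Function('l')(E) = Add(2, Mul(-1, Pow(Add(300, E), Rational(1, 2)))) (Function('l')(E) = Add(2, Mul(-1, Pow(Add(E, 300), Rational(1, 2)))) = Add(2, Mul(-1, Pow(Add(300, E), Rational(1, 2)))))
Pow(Function('l')(Function('a')(m)), -1) = Pow(Add(2, Mul(-1, Pow(Add(300, 8), Rational(1, 2)))), -1) = Pow(Add(2, Mul(-1, Pow(308, Rational(1, 2)))), -1) = Pow(Add(2, Mul(-1, Mul(2, Pow(77, Rational(1, 2))))), -1) = Pow(Add(2, Mul(-2, Pow(77, Rational(1, 2)))), -1)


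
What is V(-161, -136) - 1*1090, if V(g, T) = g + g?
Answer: -1412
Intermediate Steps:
V(g, T) = 2*g
V(-161, -136) - 1*1090 = 2*(-161) - 1*1090 = -322 - 1090 = -1412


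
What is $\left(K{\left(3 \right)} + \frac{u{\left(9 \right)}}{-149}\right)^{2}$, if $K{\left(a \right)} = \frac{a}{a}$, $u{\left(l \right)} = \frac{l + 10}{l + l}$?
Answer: $\frac{7091569}{7193124} \approx 0.98588$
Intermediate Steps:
$u{\left(l \right)} = \frac{10 + l}{2 l}$
$K{\left(a \right)} = 1$
$\left(K{\left(3 \right)} + \frac{u{\left(9 \right)}}{-149}\right)^{2} = \left(1 + \frac{\frac{1}{2} \cdot \frac{1}{9} \left(10 + 9\right)}{-149}\right)^{2} = \left(1 + \frac{1}{2} \cdot \frac{1}{9} \cdot 19 \left(- \frac{1}{149}\right)\right)^{2} = \left(1 + \frac{19}{18} \left(- \frac{1}{149}\right)\right)^{2} = \left(1 - \frac{19}{2682}\right)^{2} = \left(\frac{2663}{2682}\right)^{2} = \frac{7091569}{7193124}$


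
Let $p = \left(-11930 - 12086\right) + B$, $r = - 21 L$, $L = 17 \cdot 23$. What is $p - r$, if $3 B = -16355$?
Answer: $- \frac{63770}{3} \approx -21257.0$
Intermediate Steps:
$L = 391$
$B = - \frac{16355}{3}$ ($B = \frac{1}{3} \left(-16355\right) = - \frac{16355}{3} \approx -5451.7$)
$r = -8211$ ($r = \left(-21\right) 391 = -8211$)
$p = - \frac{88403}{3}$ ($p = \left(-11930 - 12086\right) - \frac{16355}{3} = -24016 - \frac{16355}{3} = - \frac{88403}{3} \approx -29468.0$)
$p - r = - \frac{88403}{3} - -8211 = - \frac{88403}{3} + 8211 = - \frac{63770}{3}$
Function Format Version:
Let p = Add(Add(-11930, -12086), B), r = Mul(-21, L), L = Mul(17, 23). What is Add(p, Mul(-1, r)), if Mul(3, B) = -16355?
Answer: Rational(-63770, 3) ≈ -21257.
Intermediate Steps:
L = 391
B = Rational(-16355, 3) (B = Mul(Rational(1, 3), -16355) = Rational(-16355, 3) ≈ -5451.7)
r = -8211 (r = Mul(-21, 391) = -8211)
p = Rational(-88403, 3) (p = Add(Add(-11930, -12086), Rational(-16355, 3)) = Add(-24016, Rational(-16355, 3)) = Rational(-88403, 3) ≈ -29468.)
Add(p, Mul(-1, r)) = Add(Rational(-88403, 3), Mul(-1, -8211)) = Add(Rational(-88403, 3), 8211) = Rational(-63770, 3)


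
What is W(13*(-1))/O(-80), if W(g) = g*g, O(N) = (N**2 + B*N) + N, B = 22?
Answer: 169/4560 ≈ 0.037061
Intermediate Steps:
O(N) = N**2 + 23*N (O(N) = (N**2 + 22*N) + N = N**2 + 23*N)
W(g) = g**2
W(13*(-1))/O(-80) = (13*(-1))**2/((-80*(23 - 80))) = (-13)**2/((-80*(-57))) = 169/4560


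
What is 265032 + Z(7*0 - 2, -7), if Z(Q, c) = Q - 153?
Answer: 264877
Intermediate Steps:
Z(Q, c) = -153 + Q
265032 + Z(7*0 - 2, -7) = 265032 + (-153 + (7*0 - 2)) = 265032 + (-153 + (0 - 2)) = 265032 + (-153 - 2) = 265032 - 155 = 264877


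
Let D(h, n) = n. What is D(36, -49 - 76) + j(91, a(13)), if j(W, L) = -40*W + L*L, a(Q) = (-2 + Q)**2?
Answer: 10876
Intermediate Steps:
j(W, L) = L**2 - 40*W (j(W, L) = -40*W + L**2 = L**2 - 40*W)
D(36, -49 - 76) + j(91, a(13)) = (-49 - 76) + (((-2 + 13)**2)**2 - 40*91) = -125 + ((11**2)**2 - 3640) = -125 + (121**2 - 3640) = -125 + (14641 - 3640) = -125 + 11001 = 10876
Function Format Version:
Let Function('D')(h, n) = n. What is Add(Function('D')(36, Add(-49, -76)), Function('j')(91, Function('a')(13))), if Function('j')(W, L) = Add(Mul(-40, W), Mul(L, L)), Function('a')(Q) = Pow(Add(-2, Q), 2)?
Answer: 10876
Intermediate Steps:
Function('j')(W, L) = Add(Pow(L, 2), Mul(-40, W)) (Function('j')(W, L) = Add(Mul(-40, W), Pow(L, 2)) = Add(Pow(L, 2), Mul(-40, W)))
Add(Function('D')(36, Add(-49, -76)), Function('j')(91, Function('a')(13))) = Add(Add(-49, -76), Add(Pow(Pow(Add(-2, 13), 2), 2), Mul(-40, 91))) = Add(-125, Add(Pow(Pow(11, 2), 2), -3640)) = Add(-125, Add(Pow(121, 2), -3640)) = Add(-125, Add(14641, -3640)) = Add(-125, 11001) = 10876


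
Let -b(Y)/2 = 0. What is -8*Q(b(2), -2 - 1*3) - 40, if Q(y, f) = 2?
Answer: -56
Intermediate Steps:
b(Y) = 0 (b(Y) = -2*0 = 0)
-8*Q(b(2), -2 - 1*3) - 40 = -8*2 - 40 = -16 - 40 = -56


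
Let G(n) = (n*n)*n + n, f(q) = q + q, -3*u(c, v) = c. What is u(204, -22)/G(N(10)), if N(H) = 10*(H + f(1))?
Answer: -17/432030 ≈ -3.9349e-5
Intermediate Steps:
u(c, v) = -c/3
f(q) = 2*q
N(H) = 20 + 10*H (N(H) = 10*(H + 2*1) = 10*(H + 2) = 10*(2 + H) = 20 + 10*H)
G(n) = n + n³ (G(n) = n²*n + n = n³ + n = n + n³)
u(204, -22)/G(N(10)) = (-⅓*204)/((20 + 10*10) + (20 + 10*10)³) = -68/((20 + 100) + (20 + 100)³) = -68/(120 + 120³) = -68/(120 + 1728000) = -68/1728120 = -68*1/1728120 = -17/432030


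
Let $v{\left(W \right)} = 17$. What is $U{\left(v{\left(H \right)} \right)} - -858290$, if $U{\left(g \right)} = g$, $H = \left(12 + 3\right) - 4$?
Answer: $858307$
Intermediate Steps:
$H = 11$ ($H = 15 - 4 = 11$)
$U{\left(v{\left(H \right)} \right)} - -858290 = 17 - -858290 = 17 + 858290 = 858307$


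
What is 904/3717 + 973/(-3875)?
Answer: -113641/14403375 ≈ -0.0078899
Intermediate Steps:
904/3717 + 973/(-3875) = 904*(1/3717) + 973*(-1/3875) = 904/3717 - 973/3875 = -113641/14403375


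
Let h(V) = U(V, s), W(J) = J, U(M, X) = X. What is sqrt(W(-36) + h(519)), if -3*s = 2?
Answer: I*sqrt(330)/3 ≈ 6.0553*I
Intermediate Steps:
s = -2/3 (s = -1/3*2 = -2/3 ≈ -0.66667)
h(V) = -2/3
sqrt(W(-36) + h(519)) = sqrt(-36 - 2/3) = sqrt(-110/3) = I*sqrt(330)/3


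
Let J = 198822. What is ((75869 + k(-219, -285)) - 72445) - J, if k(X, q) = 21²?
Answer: -194957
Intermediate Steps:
k(X, q) = 441
((75869 + k(-219, -285)) - 72445) - J = ((75869 + 441) - 72445) - 1*198822 = (76310 - 72445) - 198822 = 3865 - 198822 = -194957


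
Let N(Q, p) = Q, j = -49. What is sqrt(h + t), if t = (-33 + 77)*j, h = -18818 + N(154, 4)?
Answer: 2*I*sqrt(5205) ≈ 144.29*I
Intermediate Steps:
h = -18664 (h = -18818 + 154 = -18664)
t = -2156 (t = (-33 + 77)*(-49) = 44*(-49) = -2156)
sqrt(h + t) = sqrt(-18664 - 2156) = sqrt(-20820) = 2*I*sqrt(5205)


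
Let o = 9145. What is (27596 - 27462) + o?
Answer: 9279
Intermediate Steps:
(27596 - 27462) + o = (27596 - 27462) + 9145 = 134 + 9145 = 9279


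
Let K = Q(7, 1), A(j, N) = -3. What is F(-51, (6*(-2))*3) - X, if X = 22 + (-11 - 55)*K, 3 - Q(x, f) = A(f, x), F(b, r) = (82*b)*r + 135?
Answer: 151061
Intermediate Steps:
F(b, r) = 135 + 82*b*r (F(b, r) = 82*b*r + 135 = 135 + 82*b*r)
Q(x, f) = 6 (Q(x, f) = 3 - 1*(-3) = 3 + 3 = 6)
K = 6
X = -374 (X = 22 + (-11 - 55)*6 = 22 - 66*6 = 22 - 396 = -374)
F(-51, (6*(-2))*3) - X = (135 + 82*(-51)*((6*(-2))*3)) - 1*(-374) = (135 + 82*(-51)*(-12*3)) + 374 = (135 + 82*(-51)*(-36)) + 374 = (135 + 150552) + 374 = 150687 + 374 = 151061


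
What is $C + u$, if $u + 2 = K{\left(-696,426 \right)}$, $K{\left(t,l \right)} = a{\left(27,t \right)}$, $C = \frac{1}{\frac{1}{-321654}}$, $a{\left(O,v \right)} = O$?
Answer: $-321629$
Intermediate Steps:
$C = -321654$ ($C = \frac{1}{- \frac{1}{321654}} = -321654$)
$K{\left(t,l \right)} = 27$
$u = 25$ ($u = -2 + 27 = 25$)
$C + u = -321654 + 25 = -321629$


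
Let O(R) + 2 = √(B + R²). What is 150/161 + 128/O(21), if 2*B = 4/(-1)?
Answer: 106466/70035 + 128*√439/435 ≈ 7.6855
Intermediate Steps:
B = -2 (B = (4/(-1))/2 = (4*(-1))/2 = (½)*(-4) = -2)
O(R) = -2 + √(-2 + R²)
150/161 + 128/O(21) = 150/161 + 128/(-2 + √(-2 + 21²)) = 150*(1/161) + 128/(-2 + √(-2 + 441)) = 150/161 + 128/(-2 + √439)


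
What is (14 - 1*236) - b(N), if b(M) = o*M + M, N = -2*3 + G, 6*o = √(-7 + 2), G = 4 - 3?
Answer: -217 + 5*I*√5/6 ≈ -217.0 + 1.8634*I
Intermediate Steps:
G = 1
o = I*√5/6 (o = √(-7 + 2)/6 = √(-5)/6 = (I*√5)/6 = I*√5/6 ≈ 0.37268*I)
N = -5 (N = -2*3 + 1 = -6 + 1 = -5)
b(M) = M + I*M*√5/6 (b(M) = (I*√5/6)*M + M = I*M*√5/6 + M = M + I*M*√5/6)
(14 - 1*236) - b(N) = (14 - 1*236) - (-5)*(6 + I*√5)/6 = (14 - 236) - (-5 - 5*I*√5/6) = -222 + (5 + 5*I*√5/6) = -217 + 5*I*√5/6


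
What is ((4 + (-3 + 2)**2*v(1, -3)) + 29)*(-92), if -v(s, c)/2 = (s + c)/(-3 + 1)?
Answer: -2852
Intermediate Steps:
v(s, c) = c + s (v(s, c) = -2*(s + c)/(-3 + 1) = -2*(c + s)/(-2) = -2*(c + s)*(-1)/2 = -2*(-c/2 - s/2) = c + s)
((4 + (-3 + 2)**2*v(1, -3)) + 29)*(-92) = ((4 + (-3 + 2)**2*(-3 + 1)) + 29)*(-92) = ((4 + (-1)**2*(-2)) + 29)*(-92) = ((4 + 1*(-2)) + 29)*(-92) = ((4 - 2) + 29)*(-92) = (2 + 29)*(-92) = 31*(-92) = -2852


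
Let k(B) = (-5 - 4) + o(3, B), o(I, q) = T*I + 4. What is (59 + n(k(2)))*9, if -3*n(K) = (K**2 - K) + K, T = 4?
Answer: 384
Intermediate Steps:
o(I, q) = 4 + 4*I (o(I, q) = 4*I + 4 = 4 + 4*I)
k(B) = 7 (k(B) = (-5 - 4) + (4 + 4*3) = -9 + (4 + 12) = -9 + 16 = 7)
n(K) = -K**2/3 (n(K) = -((K**2 - K) + K)/3 = -K**2/3)
(59 + n(k(2)))*9 = (59 - 1/3*7**2)*9 = (59 - 1/3*49)*9 = (59 - 49/3)*9 = (128/3)*9 = 384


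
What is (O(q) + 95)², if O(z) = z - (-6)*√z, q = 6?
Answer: 10417 + 1212*√6 ≈ 13386.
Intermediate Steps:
O(z) = z + 6*√z
(O(q) + 95)² = ((6 + 6*√6) + 95)² = (101 + 6*√6)²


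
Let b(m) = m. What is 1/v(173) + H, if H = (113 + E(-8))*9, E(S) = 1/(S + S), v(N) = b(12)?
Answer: 48793/48 ≈ 1016.5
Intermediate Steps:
v(N) = 12
E(S) = 1/(2*S)
H = 16263/16 (H = (113 + (½)/(-8))*9 = (113 + (½)*(-⅛))*9 = (113 - 1/16)*9 = (1807/16)*9 = 16263/16 ≈ 1016.4)
1/v(173) + H = 1/12 + 16263/16 = 48793/48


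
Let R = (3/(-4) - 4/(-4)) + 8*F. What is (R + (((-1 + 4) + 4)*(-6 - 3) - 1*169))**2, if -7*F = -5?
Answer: 40056241/784 ≈ 51092.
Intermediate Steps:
F = 5/7 (F = -1/7*(-5) = 5/7 ≈ 0.71429)
R = 167/28 (R = (3/(-4) - 4/(-4)) + 8*(5/7) = (3*(-1/4) - 4*(-1/4)) + 40/7 = (-3/4 + 1) + 40/7 = 1/4 + 40/7 = 167/28 ≈ 5.9643)
(R + (((-1 + 4) + 4)*(-6 - 3) - 1*169))**2 = (167/28 + (((-1 + 4) + 4)*(-6 - 3) - 1*169))**2 = (167/28 + ((3 + 4)*(-9) - 169))**2 = (167/28 + (7*(-9) - 169))**2 = (167/28 + (-63 - 169))**2 = (167/28 - 232)**2 = (-6329/28)**2 = 40056241/784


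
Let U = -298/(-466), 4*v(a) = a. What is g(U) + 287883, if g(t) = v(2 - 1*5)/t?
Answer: 171577569/596 ≈ 2.8788e+5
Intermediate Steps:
v(a) = a/4
U = 149/233 (U = -298*(-1/466) = 149/233 ≈ 0.63949)
g(t) = -3/(4*t) (g(t) = ((2 - 1*5)/4)/t = ((2 - 5)/4)/t = ((1/4)*(-3))/t = -3/(4*t))
g(U) + 287883 = -3/(4*149/233) + 287883 = -3/4*233/149 + 287883 = -699/596 + 287883 = 171577569/596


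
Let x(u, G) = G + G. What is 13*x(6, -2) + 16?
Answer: -36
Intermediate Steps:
x(u, G) = 2*G
13*x(6, -2) + 16 = 13*(2*(-2)) + 16 = 13*(-4) + 16 = -52 + 16 = -36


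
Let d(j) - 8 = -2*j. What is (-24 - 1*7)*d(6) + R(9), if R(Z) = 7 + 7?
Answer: 138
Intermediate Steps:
R(Z) = 14
d(j) = 8 - 2*j
(-24 - 1*7)*d(6) + R(9) = (-24 - 1*7)*(8 - 2*6) + 14 = (-24 - 7)*(8 - 12) + 14 = -31*(-4) + 14 = 124 + 14 = 138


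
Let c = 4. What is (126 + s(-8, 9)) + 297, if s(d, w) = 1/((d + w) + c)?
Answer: 2116/5 ≈ 423.20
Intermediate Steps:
s(d, w) = 1/(4 + d + w) (s(d, w) = 1/((d + w) + 4) = 1/(4 + d + w))
(126 + s(-8, 9)) + 297 = (126 + 1/(4 - 8 + 9)) + 297 = (126 + 1/5) + 297 = 631/5 + 297 = 2116/5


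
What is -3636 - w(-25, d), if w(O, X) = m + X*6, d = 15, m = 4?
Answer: -3730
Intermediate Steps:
w(O, X) = 4 + 6*X (w(O, X) = 4 + X*6 = 4 + 6*X)
-3636 - w(-25, d) = -3636 - (4 + 6*15) = -3636 - (4 + 90) = -3636 - 1*94 = -3636 - 94 = -3730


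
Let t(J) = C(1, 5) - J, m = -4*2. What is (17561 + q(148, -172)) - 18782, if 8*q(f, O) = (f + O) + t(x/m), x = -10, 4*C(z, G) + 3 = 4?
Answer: -9793/8 ≈ -1224.1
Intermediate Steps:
m = -8
C(z, G) = ¼ (C(z, G) = -¾ + (¼)*4 = -¾ + 1 = ¼)
t(J) = ¼ - J
q(f, O) = -⅛ + O/8 + f/8 (q(f, O) = ((f + O) + (¼ - (-10)/(-8)))/8 = ((O + f) + (¼ - (-10)*(-1)/8))/8 = ((O + f) + (¼ - 1*5/4))/8 = ((O + f) + (¼ - 5/4))/8 = ((O + f) - 1)/8 = (-1 + O + f)/8 = -⅛ + O/8 + f/8)
(17561 + q(148, -172)) - 18782 = (17561 + (-⅛ + (⅛)*(-172) + (⅛)*148)) - 18782 = (17561 + (-⅛ - 43/2 + 37/2)) - 18782 = (17561 - 25/8) - 18782 = 140463/8 - 18782 = -9793/8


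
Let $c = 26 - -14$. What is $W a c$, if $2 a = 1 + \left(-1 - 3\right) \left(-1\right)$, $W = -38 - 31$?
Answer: $-6900$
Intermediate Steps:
$c = 40$ ($c = 26 + 14 = 40$)
$W = -69$ ($W = -38 - 31 = -69$)
$a = \frac{5}{2}$ ($a = \frac{1 + \left(-1 - 3\right) \left(-1\right)}{2} = \frac{1 - -4}{2} = \frac{1 + 4}{2} = \frac{1}{2} \cdot 5 = \frac{5}{2} \approx 2.5$)
$W a c = \left(-69\right) \frac{5}{2} \cdot 40 = \left(- \frac{345}{2}\right) 40 = -6900$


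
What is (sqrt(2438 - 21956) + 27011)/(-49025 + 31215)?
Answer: -27011/17810 - I*sqrt(19518)/17810 ≈ -1.5166 - 0.0078443*I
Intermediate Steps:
(sqrt(2438 - 21956) + 27011)/(-49025 + 31215) = (sqrt(-19518) + 27011)/(-17810) = (I*sqrt(19518) + 27011)*(-1/17810) = (27011 + I*sqrt(19518))*(-1/17810) = -27011/17810 - I*sqrt(19518)/17810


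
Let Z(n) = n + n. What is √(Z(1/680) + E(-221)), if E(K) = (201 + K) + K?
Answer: I*√6964815/170 ≈ 15.524*I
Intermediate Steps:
E(K) = 201 + 2*K
Z(n) = 2*n
√(Z(1/680) + E(-221)) = √(2/680 + (201 + 2*(-221))) = √(2*(1/680) + (201 - 442)) = √(1/340 - 241) = √(-81939/340) = I*√6964815/170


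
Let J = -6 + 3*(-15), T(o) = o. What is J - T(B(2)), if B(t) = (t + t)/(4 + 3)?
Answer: -361/7 ≈ -51.571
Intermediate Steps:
B(t) = 2*t/7 (B(t) = (2*t)/7 = (2*t)*(⅐) = 2*t/7)
J = -51 (J = -6 - 45 = -51)
J - T(B(2)) = -51 - 2*2/7 = -51 - 1*4/7 = -51 - 4/7 = -361/7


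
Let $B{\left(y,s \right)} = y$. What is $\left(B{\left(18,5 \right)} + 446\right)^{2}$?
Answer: $215296$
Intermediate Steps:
$\left(B{\left(18,5 \right)} + 446\right)^{2} = \left(18 + 446\right)^{2} = 464^{2} = 215296$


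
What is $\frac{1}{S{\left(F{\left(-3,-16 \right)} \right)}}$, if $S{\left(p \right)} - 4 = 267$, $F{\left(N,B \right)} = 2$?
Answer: $\frac{1}{271} \approx 0.00369$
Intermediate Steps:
$S{\left(p \right)} = 271$ ($S{\left(p \right)} = 4 + 267 = 271$)
$\frac{1}{S{\left(F{\left(-3,-16 \right)} \right)}} = \frac{1}{271}$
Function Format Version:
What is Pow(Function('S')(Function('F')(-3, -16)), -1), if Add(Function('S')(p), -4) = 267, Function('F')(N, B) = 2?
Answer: Rational(1, 271) ≈ 0.0036900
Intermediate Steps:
Function('S')(p) = 271 (Function('S')(p) = Add(4, 267) = 271)
Pow(Function('S')(Function('F')(-3, -16)), -1) = Pow(271, -1) = Rational(1, 271)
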